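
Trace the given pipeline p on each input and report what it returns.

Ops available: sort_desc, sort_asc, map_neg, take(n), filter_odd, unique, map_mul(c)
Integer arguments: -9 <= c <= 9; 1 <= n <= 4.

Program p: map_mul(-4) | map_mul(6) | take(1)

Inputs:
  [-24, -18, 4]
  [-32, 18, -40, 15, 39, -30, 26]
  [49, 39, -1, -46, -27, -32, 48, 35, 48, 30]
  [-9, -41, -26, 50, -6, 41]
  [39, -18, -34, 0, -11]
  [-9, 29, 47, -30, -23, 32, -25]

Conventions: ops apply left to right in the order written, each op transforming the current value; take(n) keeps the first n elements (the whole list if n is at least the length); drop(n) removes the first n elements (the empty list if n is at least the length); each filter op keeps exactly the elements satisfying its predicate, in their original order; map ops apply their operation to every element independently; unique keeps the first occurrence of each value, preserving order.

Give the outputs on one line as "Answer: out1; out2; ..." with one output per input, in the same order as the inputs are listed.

Execution, op by op:
  [-24, -18, 4] -> [96, 72, -16] -> [576, 432, -96] -> [576]
  [-32, 18, -40, 15, 39, -30, 26] -> [128, -72, 160, -60, -156, 120, -104] -> [768, -432, 960, -360, -936, 720, -624] -> [768]
  [49, 39, -1, -46, -27, -32, 48, 35, 48, 30] -> [-196, -156, 4, 184, 108, 128, -192, -140, -192, -120] -> [-1176, -936, 24, 1104, 648, 768, -1152, -840, -1152, -720] -> [-1176]
  [-9, -41, -26, 50, -6, 41] -> [36, 164, 104, -200, 24, -164] -> [216, 984, 624, -1200, 144, -984] -> [216]
  [39, -18, -34, 0, -11] -> [-156, 72, 136, 0, 44] -> [-936, 432, 816, 0, 264] -> [-936]
  [-9, 29, 47, -30, -23, 32, -25] -> [36, -116, -188, 120, 92, -128, 100] -> [216, -696, -1128, 720, 552, -768, 600] -> [216]

[576]; [768]; [-1176]; [216]; [-936]; [216]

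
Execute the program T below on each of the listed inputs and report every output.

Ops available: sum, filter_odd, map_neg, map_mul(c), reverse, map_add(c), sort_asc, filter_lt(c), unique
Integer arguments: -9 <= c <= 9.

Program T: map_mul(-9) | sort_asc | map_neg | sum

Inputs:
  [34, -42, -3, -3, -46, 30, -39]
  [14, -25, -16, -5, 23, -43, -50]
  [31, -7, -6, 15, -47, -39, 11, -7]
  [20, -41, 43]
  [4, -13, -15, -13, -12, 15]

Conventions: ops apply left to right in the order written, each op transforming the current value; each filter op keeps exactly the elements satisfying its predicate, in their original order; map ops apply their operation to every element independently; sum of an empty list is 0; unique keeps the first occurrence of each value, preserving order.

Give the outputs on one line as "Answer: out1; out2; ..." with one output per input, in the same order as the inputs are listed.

-621; -918; -441; 198; -306

Execution, op by op:
  [34, -42, -3, -3, -46, 30, -39] -> [-306, 378, 27, 27, 414, -270, 351] -> [-306, -270, 27, 27, 351, 378, 414] -> [306, 270, -27, -27, -351, -378, -414] -> -621
  [14, -25, -16, -5, 23, -43, -50] -> [-126, 225, 144, 45, -207, 387, 450] -> [-207, -126, 45, 144, 225, 387, 450] -> [207, 126, -45, -144, -225, -387, -450] -> -918
  [31, -7, -6, 15, -47, -39, 11, -7] -> [-279, 63, 54, -135, 423, 351, -99, 63] -> [-279, -135, -99, 54, 63, 63, 351, 423] -> [279, 135, 99, -54, -63, -63, -351, -423] -> -441
  [20, -41, 43] -> [-180, 369, -387] -> [-387, -180, 369] -> [387, 180, -369] -> 198
  [4, -13, -15, -13, -12, 15] -> [-36, 117, 135, 117, 108, -135] -> [-135, -36, 108, 117, 117, 135] -> [135, 36, -108, -117, -117, -135] -> -306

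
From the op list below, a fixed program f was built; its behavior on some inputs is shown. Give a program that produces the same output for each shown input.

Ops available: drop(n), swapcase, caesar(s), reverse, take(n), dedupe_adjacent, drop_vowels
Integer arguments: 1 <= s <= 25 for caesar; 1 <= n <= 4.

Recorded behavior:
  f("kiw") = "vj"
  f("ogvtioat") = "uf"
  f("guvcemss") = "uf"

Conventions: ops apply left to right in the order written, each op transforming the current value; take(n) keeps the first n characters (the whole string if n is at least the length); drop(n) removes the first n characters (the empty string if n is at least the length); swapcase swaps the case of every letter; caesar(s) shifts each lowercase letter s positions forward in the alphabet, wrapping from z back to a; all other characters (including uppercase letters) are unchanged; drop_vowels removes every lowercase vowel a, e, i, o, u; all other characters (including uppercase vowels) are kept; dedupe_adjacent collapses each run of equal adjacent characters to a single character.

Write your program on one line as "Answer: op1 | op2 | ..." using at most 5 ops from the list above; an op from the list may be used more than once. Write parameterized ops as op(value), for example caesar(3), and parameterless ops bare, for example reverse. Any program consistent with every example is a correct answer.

drop_vowels | take(2) | caesar(25) | reverse

Check, running the answer program on each example:
  "kiw" -> "kw" -> "kw" -> "jv" -> "vj"
  "ogvtioat" -> "gvtt" -> "gv" -> "fu" -> "uf"
  "guvcemss" -> "gvcmss" -> "gv" -> "fu" -> "uf"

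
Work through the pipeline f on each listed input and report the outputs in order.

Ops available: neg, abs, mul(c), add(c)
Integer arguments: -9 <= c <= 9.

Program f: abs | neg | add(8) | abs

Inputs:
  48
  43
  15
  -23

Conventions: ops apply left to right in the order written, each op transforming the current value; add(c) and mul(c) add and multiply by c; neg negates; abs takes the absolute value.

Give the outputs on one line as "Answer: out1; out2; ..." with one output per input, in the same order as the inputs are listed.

40; 35; 7; 15

Execution, op by op:
  48 -> 48 -> -48 -> -40 -> 40
  43 -> 43 -> -43 -> -35 -> 35
  15 -> 15 -> -15 -> -7 -> 7
  -23 -> 23 -> -23 -> -15 -> 15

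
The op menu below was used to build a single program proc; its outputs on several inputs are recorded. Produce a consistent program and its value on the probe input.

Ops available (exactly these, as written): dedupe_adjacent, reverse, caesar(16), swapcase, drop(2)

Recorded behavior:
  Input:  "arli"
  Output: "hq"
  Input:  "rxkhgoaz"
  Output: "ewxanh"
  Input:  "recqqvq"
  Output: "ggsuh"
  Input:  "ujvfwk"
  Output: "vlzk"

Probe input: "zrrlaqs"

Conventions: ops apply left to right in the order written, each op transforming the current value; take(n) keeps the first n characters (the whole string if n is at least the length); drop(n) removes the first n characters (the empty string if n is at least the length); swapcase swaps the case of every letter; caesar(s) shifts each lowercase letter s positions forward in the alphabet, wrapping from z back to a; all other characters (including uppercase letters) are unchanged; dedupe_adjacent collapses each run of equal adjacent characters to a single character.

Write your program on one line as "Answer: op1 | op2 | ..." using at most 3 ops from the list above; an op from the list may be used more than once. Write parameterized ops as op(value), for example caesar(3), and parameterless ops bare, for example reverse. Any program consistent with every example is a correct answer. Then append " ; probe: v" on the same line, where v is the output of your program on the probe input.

reverse | drop(2) | caesar(16) ; probe: "qbhhp"

Check, running the answer program on each example:
  "arli" -> "ilra" -> "ra" -> "hq"
  "rxkhgoaz" -> "zaoghkxr" -> "oghkxr" -> "ewxanh"
  "recqqvq" -> "qvqqcer" -> "qqcer" -> "ggsuh"
  "ujvfwk" -> "kwfvju" -> "fvju" -> "vlzk"
  probe: "zrrlaqs" -> "sqalrrz" -> "alrrz" -> "qbhhp"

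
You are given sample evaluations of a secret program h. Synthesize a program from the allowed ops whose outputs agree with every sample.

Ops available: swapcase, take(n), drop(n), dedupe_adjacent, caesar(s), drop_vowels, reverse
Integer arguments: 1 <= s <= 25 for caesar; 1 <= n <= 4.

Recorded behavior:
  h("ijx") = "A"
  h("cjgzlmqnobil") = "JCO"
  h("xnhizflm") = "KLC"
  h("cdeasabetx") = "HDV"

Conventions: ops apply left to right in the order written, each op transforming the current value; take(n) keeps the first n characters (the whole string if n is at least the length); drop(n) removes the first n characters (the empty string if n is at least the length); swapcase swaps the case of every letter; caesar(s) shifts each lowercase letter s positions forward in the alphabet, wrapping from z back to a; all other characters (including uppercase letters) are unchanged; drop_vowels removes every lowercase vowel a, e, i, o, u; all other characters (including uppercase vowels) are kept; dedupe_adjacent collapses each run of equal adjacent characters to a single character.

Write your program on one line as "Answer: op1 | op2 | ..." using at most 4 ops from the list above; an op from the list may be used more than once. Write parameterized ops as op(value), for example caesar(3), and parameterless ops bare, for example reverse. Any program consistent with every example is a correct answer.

drop(2) | take(3) | caesar(3) | swapcase

Check, running the answer program on each example:
  "ijx" -> "x" -> "x" -> "a" -> "A"
  "cjgzlmqnobil" -> "gzlmqnobil" -> "gzl" -> "jco" -> "JCO"
  "xnhizflm" -> "hizflm" -> "hiz" -> "klc" -> "KLC"
  "cdeasabetx" -> "easabetx" -> "eas" -> "hdv" -> "HDV"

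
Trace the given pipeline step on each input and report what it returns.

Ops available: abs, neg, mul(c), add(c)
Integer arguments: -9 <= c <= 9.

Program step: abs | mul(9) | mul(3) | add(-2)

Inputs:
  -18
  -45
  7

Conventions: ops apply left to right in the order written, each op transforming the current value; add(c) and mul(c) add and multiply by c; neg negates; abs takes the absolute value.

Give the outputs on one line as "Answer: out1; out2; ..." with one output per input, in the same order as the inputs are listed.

Execution, op by op:
  -18 -> 18 -> 162 -> 486 -> 484
  -45 -> 45 -> 405 -> 1215 -> 1213
  7 -> 7 -> 63 -> 189 -> 187

484; 1213; 187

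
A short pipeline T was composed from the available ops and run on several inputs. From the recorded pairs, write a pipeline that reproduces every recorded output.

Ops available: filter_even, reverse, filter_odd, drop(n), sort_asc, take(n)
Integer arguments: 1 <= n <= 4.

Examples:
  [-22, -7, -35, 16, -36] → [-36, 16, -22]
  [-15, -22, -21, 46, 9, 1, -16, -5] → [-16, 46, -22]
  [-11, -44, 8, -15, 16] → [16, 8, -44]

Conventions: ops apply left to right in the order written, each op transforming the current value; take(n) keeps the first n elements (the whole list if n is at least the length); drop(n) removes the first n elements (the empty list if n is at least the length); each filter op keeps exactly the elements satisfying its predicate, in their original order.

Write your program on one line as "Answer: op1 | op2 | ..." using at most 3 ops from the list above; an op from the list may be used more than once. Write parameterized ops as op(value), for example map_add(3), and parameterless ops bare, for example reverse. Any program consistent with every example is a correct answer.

reverse | filter_even

Check, running the answer program on each example:
  [-22, -7, -35, 16, -36] -> [-36, 16, -35, -7, -22] -> [-36, 16, -22]
  [-15, -22, -21, 46, 9, 1, -16, -5] -> [-5, -16, 1, 9, 46, -21, -22, -15] -> [-16, 46, -22]
  [-11, -44, 8, -15, 16] -> [16, -15, 8, -44, -11] -> [16, 8, -44]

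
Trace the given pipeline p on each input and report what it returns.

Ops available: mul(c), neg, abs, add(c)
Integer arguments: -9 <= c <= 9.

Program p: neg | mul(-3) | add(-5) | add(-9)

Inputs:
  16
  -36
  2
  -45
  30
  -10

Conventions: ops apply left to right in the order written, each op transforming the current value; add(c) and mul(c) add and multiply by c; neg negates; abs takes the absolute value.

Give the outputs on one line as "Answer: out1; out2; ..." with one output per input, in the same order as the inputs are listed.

34; -122; -8; -149; 76; -44

Execution, op by op:
  16 -> -16 -> 48 -> 43 -> 34
  -36 -> 36 -> -108 -> -113 -> -122
  2 -> -2 -> 6 -> 1 -> -8
  -45 -> 45 -> -135 -> -140 -> -149
  30 -> -30 -> 90 -> 85 -> 76
  -10 -> 10 -> -30 -> -35 -> -44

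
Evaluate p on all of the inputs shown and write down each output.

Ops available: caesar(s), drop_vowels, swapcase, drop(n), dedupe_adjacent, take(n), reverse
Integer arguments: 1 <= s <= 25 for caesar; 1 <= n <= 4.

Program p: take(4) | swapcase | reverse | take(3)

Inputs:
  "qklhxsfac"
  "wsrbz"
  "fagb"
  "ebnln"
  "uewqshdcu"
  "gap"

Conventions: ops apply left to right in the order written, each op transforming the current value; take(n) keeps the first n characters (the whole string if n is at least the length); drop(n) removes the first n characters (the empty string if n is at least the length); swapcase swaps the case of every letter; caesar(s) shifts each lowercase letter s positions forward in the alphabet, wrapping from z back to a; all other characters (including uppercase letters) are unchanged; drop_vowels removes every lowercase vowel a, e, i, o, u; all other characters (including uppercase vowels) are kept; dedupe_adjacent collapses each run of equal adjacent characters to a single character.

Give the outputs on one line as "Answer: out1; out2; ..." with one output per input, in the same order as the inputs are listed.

"HLK"; "BRS"; "BGA"; "LNB"; "QWE"; "PAG"

Execution, op by op:
  "qklhxsfac" -> "qklh" -> "QKLH" -> "HLKQ" -> "HLK"
  "wsrbz" -> "wsrb" -> "WSRB" -> "BRSW" -> "BRS"
  "fagb" -> "fagb" -> "FAGB" -> "BGAF" -> "BGA"
  "ebnln" -> "ebnl" -> "EBNL" -> "LNBE" -> "LNB"
  "uewqshdcu" -> "uewq" -> "UEWQ" -> "QWEU" -> "QWE"
  "gap" -> "gap" -> "GAP" -> "PAG" -> "PAG"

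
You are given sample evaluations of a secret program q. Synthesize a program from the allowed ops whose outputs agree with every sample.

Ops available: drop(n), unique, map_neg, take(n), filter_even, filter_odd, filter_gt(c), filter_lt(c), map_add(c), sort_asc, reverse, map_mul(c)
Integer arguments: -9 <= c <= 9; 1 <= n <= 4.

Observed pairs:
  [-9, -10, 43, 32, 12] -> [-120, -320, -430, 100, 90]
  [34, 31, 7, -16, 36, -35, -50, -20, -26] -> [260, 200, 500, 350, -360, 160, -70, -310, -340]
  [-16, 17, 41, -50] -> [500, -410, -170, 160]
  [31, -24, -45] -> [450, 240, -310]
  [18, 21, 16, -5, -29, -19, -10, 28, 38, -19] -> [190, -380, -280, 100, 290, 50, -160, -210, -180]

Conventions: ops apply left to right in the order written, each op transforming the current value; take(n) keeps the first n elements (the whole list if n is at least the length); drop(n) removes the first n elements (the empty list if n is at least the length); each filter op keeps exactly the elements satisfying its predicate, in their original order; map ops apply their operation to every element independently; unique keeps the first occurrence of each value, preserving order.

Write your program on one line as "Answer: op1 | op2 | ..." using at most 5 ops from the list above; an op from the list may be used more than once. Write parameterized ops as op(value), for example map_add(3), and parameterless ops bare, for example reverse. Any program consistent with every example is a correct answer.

map_mul(2) | reverse | unique | map_mul(-5)

Check, running the answer program on each example:
  [-9, -10, 43, 32, 12] -> [-18, -20, 86, 64, 24] -> [24, 64, 86, -20, -18] -> [24, 64, 86, -20, -18] -> [-120, -320, -430, 100, 90]
  [34, 31, 7, -16, 36, -35, -50, -20, -26] -> [68, 62, 14, -32, 72, -70, -100, -40, -52] -> [-52, -40, -100, -70, 72, -32, 14, 62, 68] -> [-52, -40, -100, -70, 72, -32, 14, 62, 68] -> [260, 200, 500, 350, -360, 160, -70, -310, -340]
  [-16, 17, 41, -50] -> [-32, 34, 82, -100] -> [-100, 82, 34, -32] -> [-100, 82, 34, -32] -> [500, -410, -170, 160]
  [31, -24, -45] -> [62, -48, -90] -> [-90, -48, 62] -> [-90, -48, 62] -> [450, 240, -310]
  [18, 21, 16, -5, -29, -19, -10, 28, 38, -19] -> [36, 42, 32, -10, -58, -38, -20, 56, 76, -38] -> [-38, 76, 56, -20, -38, -58, -10, 32, 42, 36] -> [-38, 76, 56, -20, -58, -10, 32, 42, 36] -> [190, -380, -280, 100, 290, 50, -160, -210, -180]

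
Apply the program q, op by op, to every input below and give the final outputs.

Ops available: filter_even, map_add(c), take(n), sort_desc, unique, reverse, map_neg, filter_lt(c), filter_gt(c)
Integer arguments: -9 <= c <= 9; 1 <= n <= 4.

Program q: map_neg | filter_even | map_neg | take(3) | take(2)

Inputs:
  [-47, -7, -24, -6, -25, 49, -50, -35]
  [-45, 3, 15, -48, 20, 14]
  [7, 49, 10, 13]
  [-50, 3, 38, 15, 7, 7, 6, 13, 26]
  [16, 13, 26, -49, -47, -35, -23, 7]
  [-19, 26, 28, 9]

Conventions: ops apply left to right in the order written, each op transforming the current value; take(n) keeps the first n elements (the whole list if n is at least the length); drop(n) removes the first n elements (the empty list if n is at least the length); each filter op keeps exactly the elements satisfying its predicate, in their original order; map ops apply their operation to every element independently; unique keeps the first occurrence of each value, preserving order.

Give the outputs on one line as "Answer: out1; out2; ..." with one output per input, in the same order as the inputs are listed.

Execution, op by op:
  [-47, -7, -24, -6, -25, 49, -50, -35] -> [47, 7, 24, 6, 25, -49, 50, 35] -> [24, 6, 50] -> [-24, -6, -50] -> [-24, -6, -50] -> [-24, -6]
  [-45, 3, 15, -48, 20, 14] -> [45, -3, -15, 48, -20, -14] -> [48, -20, -14] -> [-48, 20, 14] -> [-48, 20, 14] -> [-48, 20]
  [7, 49, 10, 13] -> [-7, -49, -10, -13] -> [-10] -> [10] -> [10] -> [10]
  [-50, 3, 38, 15, 7, 7, 6, 13, 26] -> [50, -3, -38, -15, -7, -7, -6, -13, -26] -> [50, -38, -6, -26] -> [-50, 38, 6, 26] -> [-50, 38, 6] -> [-50, 38]
  [16, 13, 26, -49, -47, -35, -23, 7] -> [-16, -13, -26, 49, 47, 35, 23, -7] -> [-16, -26] -> [16, 26] -> [16, 26] -> [16, 26]
  [-19, 26, 28, 9] -> [19, -26, -28, -9] -> [-26, -28] -> [26, 28] -> [26, 28] -> [26, 28]

[-24, -6]; [-48, 20]; [10]; [-50, 38]; [16, 26]; [26, 28]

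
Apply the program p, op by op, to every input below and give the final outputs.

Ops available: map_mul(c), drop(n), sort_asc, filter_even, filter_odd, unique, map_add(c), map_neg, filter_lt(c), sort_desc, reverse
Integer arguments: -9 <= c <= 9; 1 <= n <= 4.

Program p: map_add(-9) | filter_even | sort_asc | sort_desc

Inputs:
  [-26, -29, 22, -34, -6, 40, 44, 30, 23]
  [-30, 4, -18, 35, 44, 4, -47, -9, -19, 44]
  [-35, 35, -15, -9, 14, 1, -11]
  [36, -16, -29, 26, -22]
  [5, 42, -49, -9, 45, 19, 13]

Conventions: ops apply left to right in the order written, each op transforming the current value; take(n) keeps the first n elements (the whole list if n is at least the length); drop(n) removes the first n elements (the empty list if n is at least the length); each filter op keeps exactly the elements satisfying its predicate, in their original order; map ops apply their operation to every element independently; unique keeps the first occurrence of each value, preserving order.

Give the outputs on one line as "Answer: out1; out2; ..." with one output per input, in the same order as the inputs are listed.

Execution, op by op:
  [-26, -29, 22, -34, -6, 40, 44, 30, 23] -> [-35, -38, 13, -43, -15, 31, 35, 21, 14] -> [-38, 14] -> [-38, 14] -> [14, -38]
  [-30, 4, -18, 35, 44, 4, -47, -9, -19, 44] -> [-39, -5, -27, 26, 35, -5, -56, -18, -28, 35] -> [26, -56, -18, -28] -> [-56, -28, -18, 26] -> [26, -18, -28, -56]
  [-35, 35, -15, -9, 14, 1, -11] -> [-44, 26, -24, -18, 5, -8, -20] -> [-44, 26, -24, -18, -8, -20] -> [-44, -24, -20, -18, -8, 26] -> [26, -8, -18, -20, -24, -44]
  [36, -16, -29, 26, -22] -> [27, -25, -38, 17, -31] -> [-38] -> [-38] -> [-38]
  [5, 42, -49, -9, 45, 19, 13] -> [-4, 33, -58, -18, 36, 10, 4] -> [-4, -58, -18, 36, 10, 4] -> [-58, -18, -4, 4, 10, 36] -> [36, 10, 4, -4, -18, -58]

[14, -38]; [26, -18, -28, -56]; [26, -8, -18, -20, -24, -44]; [-38]; [36, 10, 4, -4, -18, -58]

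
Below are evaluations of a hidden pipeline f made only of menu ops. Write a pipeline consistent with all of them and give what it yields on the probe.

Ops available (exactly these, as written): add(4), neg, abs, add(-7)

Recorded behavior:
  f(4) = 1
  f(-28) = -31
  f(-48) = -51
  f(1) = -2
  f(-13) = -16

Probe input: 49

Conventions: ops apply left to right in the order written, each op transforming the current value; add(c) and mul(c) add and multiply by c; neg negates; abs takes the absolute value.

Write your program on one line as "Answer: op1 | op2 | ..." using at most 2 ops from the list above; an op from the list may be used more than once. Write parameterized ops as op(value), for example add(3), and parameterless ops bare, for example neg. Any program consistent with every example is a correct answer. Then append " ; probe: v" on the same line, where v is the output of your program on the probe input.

add(4) | add(-7) ; probe: 46

Check, running the answer program on each example:
  4 -> 8 -> 1
  -28 -> -24 -> -31
  -48 -> -44 -> -51
  1 -> 5 -> -2
  -13 -> -9 -> -16
  probe: 49 -> 53 -> 46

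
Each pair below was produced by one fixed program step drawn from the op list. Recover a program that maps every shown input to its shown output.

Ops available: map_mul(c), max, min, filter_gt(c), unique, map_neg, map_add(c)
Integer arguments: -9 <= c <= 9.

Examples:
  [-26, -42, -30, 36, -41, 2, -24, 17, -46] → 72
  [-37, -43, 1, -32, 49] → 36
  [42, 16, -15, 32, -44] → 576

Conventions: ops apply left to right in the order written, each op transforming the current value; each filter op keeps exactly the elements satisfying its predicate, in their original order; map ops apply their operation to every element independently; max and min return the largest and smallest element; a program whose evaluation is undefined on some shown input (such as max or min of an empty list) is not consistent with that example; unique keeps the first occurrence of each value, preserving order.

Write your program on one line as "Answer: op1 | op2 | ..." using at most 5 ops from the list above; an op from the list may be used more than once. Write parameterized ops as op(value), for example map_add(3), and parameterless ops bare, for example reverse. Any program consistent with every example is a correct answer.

map_mul(4) | map_neg | map_mul(-9) | filter_gt(3) | min

Check, running the answer program on each example:
  [-26, -42, -30, 36, -41, 2, -24, 17, -46] -> [-104, -168, -120, 144, -164, 8, -96, 68, -184] -> [104, 168, 120, -144, 164, -8, 96, -68, 184] -> [-936, -1512, -1080, 1296, -1476, 72, -864, 612, -1656] -> [1296, 72, 612] -> 72
  [-37, -43, 1, -32, 49] -> [-148, -172, 4, -128, 196] -> [148, 172, -4, 128, -196] -> [-1332, -1548, 36, -1152, 1764] -> [36, 1764] -> 36
  [42, 16, -15, 32, -44] -> [168, 64, -60, 128, -176] -> [-168, -64, 60, -128, 176] -> [1512, 576, -540, 1152, -1584] -> [1512, 576, 1152] -> 576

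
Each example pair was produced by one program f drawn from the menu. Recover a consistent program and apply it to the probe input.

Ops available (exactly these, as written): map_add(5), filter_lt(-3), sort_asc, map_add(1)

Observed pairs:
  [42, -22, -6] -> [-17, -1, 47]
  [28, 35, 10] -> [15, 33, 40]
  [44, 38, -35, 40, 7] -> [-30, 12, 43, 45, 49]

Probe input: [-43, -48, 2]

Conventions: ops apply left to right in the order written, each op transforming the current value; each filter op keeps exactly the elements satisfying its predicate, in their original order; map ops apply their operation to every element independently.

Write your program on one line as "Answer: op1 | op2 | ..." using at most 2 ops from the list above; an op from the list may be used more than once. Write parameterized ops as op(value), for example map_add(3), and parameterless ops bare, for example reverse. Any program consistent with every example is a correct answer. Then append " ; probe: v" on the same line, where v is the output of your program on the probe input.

map_add(5) | sort_asc ; probe: [-43, -38, 7]

Check, running the answer program on each example:
  [42, -22, -6] -> [47, -17, -1] -> [-17, -1, 47]
  [28, 35, 10] -> [33, 40, 15] -> [15, 33, 40]
  [44, 38, -35, 40, 7] -> [49, 43, -30, 45, 12] -> [-30, 12, 43, 45, 49]
  probe: [-43, -48, 2] -> [-38, -43, 7] -> [-43, -38, 7]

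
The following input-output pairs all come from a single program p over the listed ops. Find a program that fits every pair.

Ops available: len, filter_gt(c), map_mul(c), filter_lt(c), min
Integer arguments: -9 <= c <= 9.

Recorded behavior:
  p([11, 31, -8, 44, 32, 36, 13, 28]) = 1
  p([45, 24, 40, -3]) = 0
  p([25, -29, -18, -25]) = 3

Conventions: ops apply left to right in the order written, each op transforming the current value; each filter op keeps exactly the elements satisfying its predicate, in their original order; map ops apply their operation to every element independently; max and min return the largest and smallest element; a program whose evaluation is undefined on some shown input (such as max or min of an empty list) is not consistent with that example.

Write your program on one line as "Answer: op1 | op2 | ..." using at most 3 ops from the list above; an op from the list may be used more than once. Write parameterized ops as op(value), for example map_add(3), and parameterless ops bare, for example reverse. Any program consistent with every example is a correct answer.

filter_lt(-7) | len

Check, running the answer program on each example:
  [11, 31, -8, 44, 32, 36, 13, 28] -> [-8] -> 1
  [45, 24, 40, -3] -> [] -> 0
  [25, -29, -18, -25] -> [-29, -18, -25] -> 3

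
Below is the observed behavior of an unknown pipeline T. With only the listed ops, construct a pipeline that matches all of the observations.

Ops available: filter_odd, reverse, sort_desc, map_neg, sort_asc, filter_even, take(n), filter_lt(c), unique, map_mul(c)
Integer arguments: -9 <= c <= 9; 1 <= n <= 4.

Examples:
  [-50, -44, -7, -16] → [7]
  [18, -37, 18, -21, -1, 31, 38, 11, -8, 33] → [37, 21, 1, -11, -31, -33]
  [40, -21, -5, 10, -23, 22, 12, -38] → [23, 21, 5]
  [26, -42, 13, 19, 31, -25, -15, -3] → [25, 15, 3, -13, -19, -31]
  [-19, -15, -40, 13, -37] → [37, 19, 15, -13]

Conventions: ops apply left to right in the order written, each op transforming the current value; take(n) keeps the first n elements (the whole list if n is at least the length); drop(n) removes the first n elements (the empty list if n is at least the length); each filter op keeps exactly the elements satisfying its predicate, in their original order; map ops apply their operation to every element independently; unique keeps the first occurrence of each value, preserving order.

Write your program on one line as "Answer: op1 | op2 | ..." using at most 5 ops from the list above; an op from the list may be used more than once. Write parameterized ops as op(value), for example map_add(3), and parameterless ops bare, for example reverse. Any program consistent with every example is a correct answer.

reverse | map_neg | sort_asc | filter_odd | reverse

Check, running the answer program on each example:
  [-50, -44, -7, -16] -> [-16, -7, -44, -50] -> [16, 7, 44, 50] -> [7, 16, 44, 50] -> [7] -> [7]
  [18, -37, 18, -21, -1, 31, 38, 11, -8, 33] -> [33, -8, 11, 38, 31, -1, -21, 18, -37, 18] -> [-33, 8, -11, -38, -31, 1, 21, -18, 37, -18] -> [-38, -33, -31, -18, -18, -11, 1, 8, 21, 37] -> [-33, -31, -11, 1, 21, 37] -> [37, 21, 1, -11, -31, -33]
  [40, -21, -5, 10, -23, 22, 12, -38] -> [-38, 12, 22, -23, 10, -5, -21, 40] -> [38, -12, -22, 23, -10, 5, 21, -40] -> [-40, -22, -12, -10, 5, 21, 23, 38] -> [5, 21, 23] -> [23, 21, 5]
  [26, -42, 13, 19, 31, -25, -15, -3] -> [-3, -15, -25, 31, 19, 13, -42, 26] -> [3, 15, 25, -31, -19, -13, 42, -26] -> [-31, -26, -19, -13, 3, 15, 25, 42] -> [-31, -19, -13, 3, 15, 25] -> [25, 15, 3, -13, -19, -31]
  [-19, -15, -40, 13, -37] -> [-37, 13, -40, -15, -19] -> [37, -13, 40, 15, 19] -> [-13, 15, 19, 37, 40] -> [-13, 15, 19, 37] -> [37, 19, 15, -13]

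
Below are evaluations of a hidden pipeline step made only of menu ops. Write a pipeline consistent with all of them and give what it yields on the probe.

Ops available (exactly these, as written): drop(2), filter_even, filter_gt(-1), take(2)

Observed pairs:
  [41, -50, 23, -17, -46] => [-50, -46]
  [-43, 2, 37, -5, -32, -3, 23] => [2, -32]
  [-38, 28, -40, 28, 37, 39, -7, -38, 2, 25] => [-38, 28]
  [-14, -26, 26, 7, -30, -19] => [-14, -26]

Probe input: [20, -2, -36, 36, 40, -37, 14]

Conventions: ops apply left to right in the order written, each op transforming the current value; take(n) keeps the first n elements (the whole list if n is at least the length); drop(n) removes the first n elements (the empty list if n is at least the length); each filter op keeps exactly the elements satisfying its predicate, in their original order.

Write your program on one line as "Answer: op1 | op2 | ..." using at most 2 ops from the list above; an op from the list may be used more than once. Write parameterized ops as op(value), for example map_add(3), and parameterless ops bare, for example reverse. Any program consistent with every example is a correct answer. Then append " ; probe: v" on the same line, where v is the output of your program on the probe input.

filter_even | take(2) ; probe: [20, -2]

Check, running the answer program on each example:
  [41, -50, 23, -17, -46] -> [-50, -46] -> [-50, -46]
  [-43, 2, 37, -5, -32, -3, 23] -> [2, -32] -> [2, -32]
  [-38, 28, -40, 28, 37, 39, -7, -38, 2, 25] -> [-38, 28, -40, 28, -38, 2] -> [-38, 28]
  [-14, -26, 26, 7, -30, -19] -> [-14, -26, 26, -30] -> [-14, -26]
  probe: [20, -2, -36, 36, 40, -37, 14] -> [20, -2, -36, 36, 40, 14] -> [20, -2]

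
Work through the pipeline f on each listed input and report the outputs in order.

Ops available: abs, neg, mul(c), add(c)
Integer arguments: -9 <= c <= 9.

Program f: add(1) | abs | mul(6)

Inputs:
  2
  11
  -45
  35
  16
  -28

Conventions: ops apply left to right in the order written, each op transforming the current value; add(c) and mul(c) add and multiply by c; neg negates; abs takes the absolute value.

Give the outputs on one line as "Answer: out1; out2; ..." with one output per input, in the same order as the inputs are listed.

18; 72; 264; 216; 102; 162

Execution, op by op:
  2 -> 3 -> 3 -> 18
  11 -> 12 -> 12 -> 72
  -45 -> -44 -> 44 -> 264
  35 -> 36 -> 36 -> 216
  16 -> 17 -> 17 -> 102
  -28 -> -27 -> 27 -> 162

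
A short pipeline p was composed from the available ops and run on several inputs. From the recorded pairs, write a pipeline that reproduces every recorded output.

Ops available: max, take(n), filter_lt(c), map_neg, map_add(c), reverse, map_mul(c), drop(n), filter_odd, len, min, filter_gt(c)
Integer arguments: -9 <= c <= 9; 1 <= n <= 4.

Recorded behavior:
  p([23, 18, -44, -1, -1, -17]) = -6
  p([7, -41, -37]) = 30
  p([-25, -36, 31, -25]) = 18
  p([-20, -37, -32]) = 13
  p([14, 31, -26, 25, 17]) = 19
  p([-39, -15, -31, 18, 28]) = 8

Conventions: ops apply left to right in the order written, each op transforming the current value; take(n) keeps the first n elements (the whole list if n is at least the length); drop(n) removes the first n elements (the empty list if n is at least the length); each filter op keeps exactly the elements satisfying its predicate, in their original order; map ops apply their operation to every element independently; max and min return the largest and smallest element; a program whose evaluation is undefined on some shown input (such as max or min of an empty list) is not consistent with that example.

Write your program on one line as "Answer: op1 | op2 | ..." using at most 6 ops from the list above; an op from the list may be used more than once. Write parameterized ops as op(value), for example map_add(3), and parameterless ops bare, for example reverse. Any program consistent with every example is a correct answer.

filter_lt(9) | map_neg | reverse | filter_gt(-3) | map_add(-7) | min

Check, running the answer program on each example:
  [23, 18, -44, -1, -1, -17] -> [-44, -1, -1, -17] -> [44, 1, 1, 17] -> [17, 1, 1, 44] -> [17, 1, 1, 44] -> [10, -6, -6, 37] -> -6
  [7, -41, -37] -> [7, -41, -37] -> [-7, 41, 37] -> [37, 41, -7] -> [37, 41] -> [30, 34] -> 30
  [-25, -36, 31, -25] -> [-25, -36, -25] -> [25, 36, 25] -> [25, 36, 25] -> [25, 36, 25] -> [18, 29, 18] -> 18
  [-20, -37, -32] -> [-20, -37, -32] -> [20, 37, 32] -> [32, 37, 20] -> [32, 37, 20] -> [25, 30, 13] -> 13
  [14, 31, -26, 25, 17] -> [-26] -> [26] -> [26] -> [26] -> [19] -> 19
  [-39, -15, -31, 18, 28] -> [-39, -15, -31] -> [39, 15, 31] -> [31, 15, 39] -> [31, 15, 39] -> [24, 8, 32] -> 8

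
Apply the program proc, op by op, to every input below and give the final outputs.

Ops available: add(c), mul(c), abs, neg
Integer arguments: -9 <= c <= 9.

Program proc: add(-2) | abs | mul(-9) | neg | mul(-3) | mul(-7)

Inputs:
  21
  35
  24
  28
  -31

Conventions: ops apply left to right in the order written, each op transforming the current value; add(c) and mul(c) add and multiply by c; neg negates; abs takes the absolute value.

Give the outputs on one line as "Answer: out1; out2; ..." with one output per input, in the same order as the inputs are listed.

3591; 6237; 4158; 4914; 6237

Execution, op by op:
  21 -> 19 -> 19 -> -171 -> 171 -> -513 -> 3591
  35 -> 33 -> 33 -> -297 -> 297 -> -891 -> 6237
  24 -> 22 -> 22 -> -198 -> 198 -> -594 -> 4158
  28 -> 26 -> 26 -> -234 -> 234 -> -702 -> 4914
  -31 -> -33 -> 33 -> -297 -> 297 -> -891 -> 6237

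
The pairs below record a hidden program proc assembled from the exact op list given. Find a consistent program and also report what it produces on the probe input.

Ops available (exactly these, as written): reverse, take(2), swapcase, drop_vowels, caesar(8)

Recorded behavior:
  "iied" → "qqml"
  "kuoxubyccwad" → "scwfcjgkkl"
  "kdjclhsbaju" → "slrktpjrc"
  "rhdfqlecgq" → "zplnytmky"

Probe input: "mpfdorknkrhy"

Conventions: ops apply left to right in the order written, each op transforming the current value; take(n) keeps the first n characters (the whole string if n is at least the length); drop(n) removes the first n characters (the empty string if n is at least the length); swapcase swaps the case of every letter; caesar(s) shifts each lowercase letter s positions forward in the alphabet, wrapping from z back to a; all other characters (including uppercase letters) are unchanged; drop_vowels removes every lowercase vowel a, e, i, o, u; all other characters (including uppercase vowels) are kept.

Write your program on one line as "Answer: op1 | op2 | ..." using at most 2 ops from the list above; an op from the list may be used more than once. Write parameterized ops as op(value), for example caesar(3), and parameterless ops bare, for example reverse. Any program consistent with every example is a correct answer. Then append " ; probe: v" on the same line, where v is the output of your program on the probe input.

caesar(8) | drop_vowels ; probe: "xnlwzsvszpg"

Check, running the answer program on each example:
  "iied" -> "qqml" -> "qqml"
  "kuoxubyccwad" -> "scwfcjgkkeil" -> "scwfcjgkkl"
  "kdjclhsbaju" -> "slrktpajirc" -> "slrktpjrc"
  "rhdfqlecgq" -> "zplnytmkoy" -> "zplnytmky"
  probe: "mpfdorknkrhy" -> "uxnlwzsvszpg" -> "xnlwzsvszpg"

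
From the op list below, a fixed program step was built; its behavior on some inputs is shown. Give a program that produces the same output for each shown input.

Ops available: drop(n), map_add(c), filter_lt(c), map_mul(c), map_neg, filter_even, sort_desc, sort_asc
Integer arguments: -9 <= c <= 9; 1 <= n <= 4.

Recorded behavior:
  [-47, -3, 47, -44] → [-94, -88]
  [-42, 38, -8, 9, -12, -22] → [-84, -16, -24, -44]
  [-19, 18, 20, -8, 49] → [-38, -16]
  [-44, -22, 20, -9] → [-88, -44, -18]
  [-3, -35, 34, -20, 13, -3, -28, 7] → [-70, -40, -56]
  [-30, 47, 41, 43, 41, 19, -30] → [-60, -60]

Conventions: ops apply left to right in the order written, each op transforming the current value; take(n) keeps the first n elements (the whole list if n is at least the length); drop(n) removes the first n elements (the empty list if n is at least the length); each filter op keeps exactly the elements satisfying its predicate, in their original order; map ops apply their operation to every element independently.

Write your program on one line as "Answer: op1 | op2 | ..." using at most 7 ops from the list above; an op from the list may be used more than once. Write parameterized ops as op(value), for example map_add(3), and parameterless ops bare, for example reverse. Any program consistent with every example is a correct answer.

map_add(-4) | filter_lt(-7) | map_add(-2) | map_add(6) | map_mul(-2) | map_neg

Check, running the answer program on each example:
  [-47, -3, 47, -44] -> [-51, -7, 43, -48] -> [-51, -48] -> [-53, -50] -> [-47, -44] -> [94, 88] -> [-94, -88]
  [-42, 38, -8, 9, -12, -22] -> [-46, 34, -12, 5, -16, -26] -> [-46, -12, -16, -26] -> [-48, -14, -18, -28] -> [-42, -8, -12, -22] -> [84, 16, 24, 44] -> [-84, -16, -24, -44]
  [-19, 18, 20, -8, 49] -> [-23, 14, 16, -12, 45] -> [-23, -12] -> [-25, -14] -> [-19, -8] -> [38, 16] -> [-38, -16]
  [-44, -22, 20, -9] -> [-48, -26, 16, -13] -> [-48, -26, -13] -> [-50, -28, -15] -> [-44, -22, -9] -> [88, 44, 18] -> [-88, -44, -18]
  [-3, -35, 34, -20, 13, -3, -28, 7] -> [-7, -39, 30, -24, 9, -7, -32, 3] -> [-39, -24, -32] -> [-41, -26, -34] -> [-35, -20, -28] -> [70, 40, 56] -> [-70, -40, -56]
  [-30, 47, 41, 43, 41, 19, -30] -> [-34, 43, 37, 39, 37, 15, -34] -> [-34, -34] -> [-36, -36] -> [-30, -30] -> [60, 60] -> [-60, -60]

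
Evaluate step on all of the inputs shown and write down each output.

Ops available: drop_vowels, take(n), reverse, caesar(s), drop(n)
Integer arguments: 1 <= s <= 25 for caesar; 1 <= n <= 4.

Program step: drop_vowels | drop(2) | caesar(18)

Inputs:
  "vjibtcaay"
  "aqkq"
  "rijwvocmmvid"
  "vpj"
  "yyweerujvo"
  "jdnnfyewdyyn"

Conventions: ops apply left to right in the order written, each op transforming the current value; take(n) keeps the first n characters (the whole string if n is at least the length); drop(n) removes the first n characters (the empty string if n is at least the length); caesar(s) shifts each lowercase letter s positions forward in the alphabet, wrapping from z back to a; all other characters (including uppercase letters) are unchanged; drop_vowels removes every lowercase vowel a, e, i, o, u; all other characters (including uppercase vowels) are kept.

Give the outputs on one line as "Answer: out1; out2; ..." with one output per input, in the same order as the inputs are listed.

"tluq"; "i"; "onueenv"; "b"; "ojbn"; "ffxqovqqf"

Execution, op by op:
  "vjibtcaay" -> "vjbtcy" -> "btcy" -> "tluq"
  "aqkq" -> "qkq" -> "q" -> "i"
  "rijwvocmmvid" -> "rjwvcmmvd" -> "wvcmmvd" -> "onueenv"
  "vpj" -> "vpj" -> "j" -> "b"
  "yyweerujvo" -> "yywrjv" -> "wrjv" -> "ojbn"
  "jdnnfyewdyyn" -> "jdnnfywdyyn" -> "nnfywdyyn" -> "ffxqovqqf"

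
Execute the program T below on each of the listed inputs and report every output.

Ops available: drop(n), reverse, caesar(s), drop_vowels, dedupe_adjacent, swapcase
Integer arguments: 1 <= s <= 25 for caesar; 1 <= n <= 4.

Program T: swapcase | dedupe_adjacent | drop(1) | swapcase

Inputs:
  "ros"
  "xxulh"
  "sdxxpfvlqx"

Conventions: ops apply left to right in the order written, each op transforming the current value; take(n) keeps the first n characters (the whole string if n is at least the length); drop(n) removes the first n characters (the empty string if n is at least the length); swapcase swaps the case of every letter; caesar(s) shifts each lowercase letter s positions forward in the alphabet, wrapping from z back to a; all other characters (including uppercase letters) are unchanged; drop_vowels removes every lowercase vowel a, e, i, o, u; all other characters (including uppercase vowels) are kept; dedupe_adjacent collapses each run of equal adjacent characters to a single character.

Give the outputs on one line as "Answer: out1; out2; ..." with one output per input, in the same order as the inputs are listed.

Execution, op by op:
  "ros" -> "ROS" -> "ROS" -> "OS" -> "os"
  "xxulh" -> "XXULH" -> "XULH" -> "ULH" -> "ulh"
  "sdxxpfvlqx" -> "SDXXPFVLQX" -> "SDXPFVLQX" -> "DXPFVLQX" -> "dxpfvlqx"

"os"; "ulh"; "dxpfvlqx"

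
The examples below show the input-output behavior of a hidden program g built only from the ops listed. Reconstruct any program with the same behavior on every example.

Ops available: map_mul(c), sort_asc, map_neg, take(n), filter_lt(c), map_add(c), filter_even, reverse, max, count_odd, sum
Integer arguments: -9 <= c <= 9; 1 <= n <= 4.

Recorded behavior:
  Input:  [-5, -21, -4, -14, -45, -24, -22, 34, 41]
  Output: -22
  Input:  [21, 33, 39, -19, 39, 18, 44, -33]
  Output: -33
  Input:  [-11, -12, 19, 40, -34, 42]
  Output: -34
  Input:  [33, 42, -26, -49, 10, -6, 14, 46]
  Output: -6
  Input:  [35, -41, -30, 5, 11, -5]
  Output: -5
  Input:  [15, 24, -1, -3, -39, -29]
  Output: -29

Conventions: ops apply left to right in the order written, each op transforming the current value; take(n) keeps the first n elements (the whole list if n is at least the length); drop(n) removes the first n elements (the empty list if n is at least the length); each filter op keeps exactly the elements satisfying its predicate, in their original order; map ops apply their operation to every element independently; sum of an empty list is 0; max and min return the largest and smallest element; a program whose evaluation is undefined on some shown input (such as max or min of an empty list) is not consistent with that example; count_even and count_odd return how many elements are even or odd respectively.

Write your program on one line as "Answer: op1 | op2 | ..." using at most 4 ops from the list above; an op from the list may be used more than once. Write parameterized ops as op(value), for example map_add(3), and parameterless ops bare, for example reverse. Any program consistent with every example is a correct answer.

filter_lt(0) | reverse | take(1) | max

Check, running the answer program on each example:
  [-5, -21, -4, -14, -45, -24, -22, 34, 41] -> [-5, -21, -4, -14, -45, -24, -22] -> [-22, -24, -45, -14, -4, -21, -5] -> [-22] -> -22
  [21, 33, 39, -19, 39, 18, 44, -33] -> [-19, -33] -> [-33, -19] -> [-33] -> -33
  [-11, -12, 19, 40, -34, 42] -> [-11, -12, -34] -> [-34, -12, -11] -> [-34] -> -34
  [33, 42, -26, -49, 10, -6, 14, 46] -> [-26, -49, -6] -> [-6, -49, -26] -> [-6] -> -6
  [35, -41, -30, 5, 11, -5] -> [-41, -30, -5] -> [-5, -30, -41] -> [-5] -> -5
  [15, 24, -1, -3, -39, -29] -> [-1, -3, -39, -29] -> [-29, -39, -3, -1] -> [-29] -> -29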